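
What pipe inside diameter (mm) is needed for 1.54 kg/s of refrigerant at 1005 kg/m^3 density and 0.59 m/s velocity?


A = m_dot / (rho * v) = 1.54 / (1005 * 0.59) = 0.002597183574 m^2
d = sqrt(4*A/pi) * 1000
d = 57.5 mm

57.5


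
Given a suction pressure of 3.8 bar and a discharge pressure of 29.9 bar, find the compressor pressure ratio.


PR = P_high / P_low
PR = 29.9 / 3.8
PR = 7.868

7.868


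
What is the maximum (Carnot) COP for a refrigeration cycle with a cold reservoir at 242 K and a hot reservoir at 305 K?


dT = 305 - 242 = 63 K
COP_carnot = T_cold / dT = 242 / 63
COP_carnot = 3.841

3.841


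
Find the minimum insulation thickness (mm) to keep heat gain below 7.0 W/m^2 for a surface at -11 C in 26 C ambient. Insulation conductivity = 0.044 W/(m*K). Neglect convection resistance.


dT = 26 - (-11) = 37 K
thickness = k * dT / q_max * 1000
thickness = 0.044 * 37 / 7.0 * 1000
thickness = 232.6 mm

232.6


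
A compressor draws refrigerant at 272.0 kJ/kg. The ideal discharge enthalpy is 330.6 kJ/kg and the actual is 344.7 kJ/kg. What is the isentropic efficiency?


dh_ideal = 330.6 - 272.0 = 58.6 kJ/kg
dh_actual = 344.7 - 272.0 = 72.7 kJ/kg
eta_s = dh_ideal / dh_actual = 58.6 / 72.7
eta_s = 0.8061

0.8061


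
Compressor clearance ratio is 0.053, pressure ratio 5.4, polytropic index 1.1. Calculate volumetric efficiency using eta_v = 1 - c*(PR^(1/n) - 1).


PR^(1/n) = 5.4^(1/1.1) = 4.63246886
eta_v = 1 - 0.053 * (4.63246886 - 1)
eta_v = 0.8075

0.8075


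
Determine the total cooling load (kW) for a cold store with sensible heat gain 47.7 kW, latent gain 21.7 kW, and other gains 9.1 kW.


Q_total = Q_s + Q_l + Q_misc
Q_total = 47.7 + 21.7 + 9.1
Q_total = 78.5 kW

78.5


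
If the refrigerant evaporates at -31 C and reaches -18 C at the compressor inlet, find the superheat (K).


Superheat = T_suction - T_evap
Superheat = -18 - (-31)
Superheat = 13 K

13


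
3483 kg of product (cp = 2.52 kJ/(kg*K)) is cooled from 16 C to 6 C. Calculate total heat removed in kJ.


dT = 16 - (6) = 10 K
Q = m * cp * dT = 3483 * 2.52 * 10
Q = 87772 kJ

87772


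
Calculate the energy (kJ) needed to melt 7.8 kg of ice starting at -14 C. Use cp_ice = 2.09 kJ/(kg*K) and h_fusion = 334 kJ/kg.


Sensible heat = cp * dT = 2.09 * 14 = 29.26 kJ/kg
Total per kg = 29.26 + 334 = 363.26 kJ/kg
Q = m * total = 7.8 * 363.26
Q = 2833.4 kJ

2833.4


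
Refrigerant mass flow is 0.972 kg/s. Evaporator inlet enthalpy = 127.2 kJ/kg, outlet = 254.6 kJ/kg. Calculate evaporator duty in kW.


dh = 254.6 - 127.2 = 127.4 kJ/kg
Q_evap = m_dot * dh = 0.972 * 127.4
Q_evap = 123.83 kW

123.83


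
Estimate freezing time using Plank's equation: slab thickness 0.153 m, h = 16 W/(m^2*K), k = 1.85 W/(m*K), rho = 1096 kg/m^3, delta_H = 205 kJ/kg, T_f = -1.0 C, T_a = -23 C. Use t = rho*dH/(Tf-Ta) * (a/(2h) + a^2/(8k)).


dT = -1.0 - (-23) = 22.0 K
term1 = a/(2h) = 0.153/(2*16) = 0.00478125
term2 = a^2/(8k) = 0.153^2/(8*1.85) = 0.001581689189
t = rho*dH*1000/dT * (term1 + term2)
t = 1096*205*1000/22.0 * (0.00478125 + 0.001581689189)
t = 64983 s

64983


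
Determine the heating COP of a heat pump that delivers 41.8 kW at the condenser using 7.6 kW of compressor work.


COP_hp = Q_cond / W
COP_hp = 41.8 / 7.6
COP_hp = 5.5

5.5


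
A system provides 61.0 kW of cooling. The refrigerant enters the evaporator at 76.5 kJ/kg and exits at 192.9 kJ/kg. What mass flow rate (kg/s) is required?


dh = 192.9 - 76.5 = 116.4 kJ/kg
m_dot = Q / dh = 61.0 / 116.4 = 0.5241 kg/s

0.5241


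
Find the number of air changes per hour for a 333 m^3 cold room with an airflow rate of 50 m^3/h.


ACH = flow / volume
ACH = 50 / 333
ACH = 0.15

0.15


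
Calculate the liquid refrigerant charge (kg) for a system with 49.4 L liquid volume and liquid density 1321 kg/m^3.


Charge = V * rho / 1000
Charge = 49.4 * 1321 / 1000
Charge = 65.26 kg

65.26


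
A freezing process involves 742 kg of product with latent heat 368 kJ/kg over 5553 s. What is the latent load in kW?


Q_lat = m * h_fg / t
Q_lat = 742 * 368 / 5553
Q_lat = 49.17 kW

49.17


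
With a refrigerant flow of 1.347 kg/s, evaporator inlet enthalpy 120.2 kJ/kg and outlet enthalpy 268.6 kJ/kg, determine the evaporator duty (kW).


dh = 268.6 - 120.2 = 148.4 kJ/kg
Q_evap = m_dot * dh = 1.347 * 148.4
Q_evap = 199.89 kW

199.89


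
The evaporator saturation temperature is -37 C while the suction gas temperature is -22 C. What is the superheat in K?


Superheat = T_suction - T_evap
Superheat = -22 - (-37)
Superheat = 15 K

15


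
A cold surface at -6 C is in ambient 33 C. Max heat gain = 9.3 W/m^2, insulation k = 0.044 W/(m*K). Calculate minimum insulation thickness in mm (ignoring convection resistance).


dT = 33 - (-6) = 39 K
thickness = k * dT / q_max * 1000
thickness = 0.044 * 39 / 9.3 * 1000
thickness = 184.5 mm

184.5


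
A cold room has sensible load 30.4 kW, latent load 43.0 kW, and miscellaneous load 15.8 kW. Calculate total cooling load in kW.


Q_total = Q_s + Q_l + Q_misc
Q_total = 30.4 + 43.0 + 15.8
Q_total = 89.2 kW

89.2


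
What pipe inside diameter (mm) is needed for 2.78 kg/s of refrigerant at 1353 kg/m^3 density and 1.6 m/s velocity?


A = m_dot / (rho * v) = 2.78 / (1353 * 1.6) = 0.001284183296 m^2
d = sqrt(4*A/pi) * 1000
d = 40.4 mm

40.4


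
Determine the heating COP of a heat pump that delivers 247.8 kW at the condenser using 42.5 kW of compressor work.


COP_hp = Q_cond / W
COP_hp = 247.8 / 42.5
COP_hp = 5.831

5.831


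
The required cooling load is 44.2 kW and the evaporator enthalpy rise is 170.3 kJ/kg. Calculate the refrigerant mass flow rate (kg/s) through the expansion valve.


m_dot = Q / dh
m_dot = 44.2 / 170.3
m_dot = 0.2595 kg/s

0.2595


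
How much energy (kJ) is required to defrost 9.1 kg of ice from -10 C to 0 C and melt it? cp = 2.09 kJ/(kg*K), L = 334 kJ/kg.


Sensible heat = cp * dT = 2.09 * 10 = 20.9 kJ/kg
Total per kg = 20.9 + 334 = 354.9 kJ/kg
Q = m * total = 9.1 * 354.9
Q = 3229.6 kJ

3229.6


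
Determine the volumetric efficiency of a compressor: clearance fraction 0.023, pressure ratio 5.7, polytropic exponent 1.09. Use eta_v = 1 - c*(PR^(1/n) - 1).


PR^(1/n) = 5.7^(1/1.09) = 4.93700049
eta_v = 1 - 0.023 * (4.93700049 - 1)
eta_v = 0.9094

0.9094


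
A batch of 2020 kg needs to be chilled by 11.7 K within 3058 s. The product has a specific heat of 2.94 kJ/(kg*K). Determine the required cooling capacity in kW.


Q = m * cp * dT / t
Q = 2020 * 2.94 * 11.7 / 3058
Q = 22.722 kW

22.722


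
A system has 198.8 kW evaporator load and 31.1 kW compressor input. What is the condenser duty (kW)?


Q_cond = Q_evap + W
Q_cond = 198.8 + 31.1
Q_cond = 229.9 kW

229.9


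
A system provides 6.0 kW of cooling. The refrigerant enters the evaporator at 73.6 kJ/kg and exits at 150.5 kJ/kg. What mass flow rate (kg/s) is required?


dh = 150.5 - 73.6 = 76.9 kJ/kg
m_dot = Q / dh = 6.0 / 76.9 = 0.078 kg/s

0.078


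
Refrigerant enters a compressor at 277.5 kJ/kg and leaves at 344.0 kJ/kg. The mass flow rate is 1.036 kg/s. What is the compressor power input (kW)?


dh = 344.0 - 277.5 = 66.5 kJ/kg
W = m_dot * dh = 1.036 * 66.5 = 68.89 kW

68.89


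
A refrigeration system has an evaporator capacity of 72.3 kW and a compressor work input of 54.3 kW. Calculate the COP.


COP = Q_evap / W
COP = 72.3 / 54.3
COP = 1.331

1.331


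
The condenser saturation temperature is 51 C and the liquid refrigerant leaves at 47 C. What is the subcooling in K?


Subcooling = T_cond - T_liquid
Subcooling = 51 - 47
Subcooling = 4 K

4


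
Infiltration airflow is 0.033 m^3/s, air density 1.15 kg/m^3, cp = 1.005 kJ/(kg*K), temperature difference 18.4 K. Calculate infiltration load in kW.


Q = V_dot * rho * cp * dT
Q = 0.033 * 1.15 * 1.005 * 18.4
Q = 0.702 kW

0.702


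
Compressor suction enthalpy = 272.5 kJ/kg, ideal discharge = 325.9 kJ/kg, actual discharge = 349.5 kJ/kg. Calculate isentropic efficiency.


dh_ideal = 325.9 - 272.5 = 53.4 kJ/kg
dh_actual = 349.5 - 272.5 = 77.0 kJ/kg
eta_s = dh_ideal / dh_actual = 53.4 / 77.0
eta_s = 0.6935

0.6935


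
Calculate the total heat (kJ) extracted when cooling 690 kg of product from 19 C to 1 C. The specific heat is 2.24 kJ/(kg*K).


dT = 19 - (1) = 18 K
Q = m * cp * dT = 690 * 2.24 * 18
Q = 27821 kJ

27821


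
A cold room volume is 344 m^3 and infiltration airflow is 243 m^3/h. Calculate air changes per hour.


ACH = flow / volume
ACH = 243 / 344
ACH = 0.706

0.706


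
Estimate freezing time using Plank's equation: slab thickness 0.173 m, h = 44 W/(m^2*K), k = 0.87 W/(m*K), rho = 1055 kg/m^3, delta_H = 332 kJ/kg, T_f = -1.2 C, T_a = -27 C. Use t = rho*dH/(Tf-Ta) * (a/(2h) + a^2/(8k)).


dT = -1.2 - (-27) = 25.8 K
term1 = a/(2h) = 0.173/(2*44) = 0.001965909091
term2 = a^2/(8k) = 0.173^2/(8*0.87) = 0.004300143678
t = rho*dH*1000/dT * (term1 + term2)
t = 1055*332*1000/25.8 * (0.001965909091 + 0.004300143678)
t = 85068 s

85068


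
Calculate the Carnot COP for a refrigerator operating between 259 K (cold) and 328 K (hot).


dT = 328 - 259 = 69 K
COP_carnot = T_cold / dT = 259 / 69
COP_carnot = 3.754

3.754


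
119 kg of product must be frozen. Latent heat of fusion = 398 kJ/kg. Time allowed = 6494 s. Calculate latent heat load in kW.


Q_lat = m * h_fg / t
Q_lat = 119 * 398 / 6494
Q_lat = 7.29 kW

7.29


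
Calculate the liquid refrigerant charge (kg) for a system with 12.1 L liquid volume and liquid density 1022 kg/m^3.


Charge = V * rho / 1000
Charge = 12.1 * 1022 / 1000
Charge = 12.37 kg

12.37


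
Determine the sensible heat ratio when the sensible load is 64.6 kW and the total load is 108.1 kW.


SHR = Q_sensible / Q_total
SHR = 64.6 / 108.1
SHR = 0.598

0.598


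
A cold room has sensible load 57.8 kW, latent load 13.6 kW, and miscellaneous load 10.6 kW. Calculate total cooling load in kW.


Q_total = Q_s + Q_l + Q_misc
Q_total = 57.8 + 13.6 + 10.6
Q_total = 82.0 kW

82.0


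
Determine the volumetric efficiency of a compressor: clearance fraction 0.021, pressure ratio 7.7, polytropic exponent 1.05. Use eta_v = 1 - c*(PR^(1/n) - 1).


PR^(1/n) = 7.7^(1/1.05) = 6.98677699
eta_v = 1 - 0.021 * (6.98677699 - 1)
eta_v = 0.8743

0.8743


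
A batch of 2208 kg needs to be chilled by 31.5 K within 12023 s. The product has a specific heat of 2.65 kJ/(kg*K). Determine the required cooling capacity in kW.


Q = m * cp * dT / t
Q = 2208 * 2.65 * 31.5 / 12023
Q = 15.33 kW

15.33


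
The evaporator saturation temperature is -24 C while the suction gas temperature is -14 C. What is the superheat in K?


Superheat = T_suction - T_evap
Superheat = -14 - (-24)
Superheat = 10 K

10


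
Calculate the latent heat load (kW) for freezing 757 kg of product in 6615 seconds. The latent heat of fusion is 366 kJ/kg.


Q_lat = m * h_fg / t
Q_lat = 757 * 366 / 6615
Q_lat = 41.88 kW

41.88


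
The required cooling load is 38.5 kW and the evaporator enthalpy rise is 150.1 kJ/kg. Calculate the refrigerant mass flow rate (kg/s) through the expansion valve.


m_dot = Q / dh
m_dot = 38.5 / 150.1
m_dot = 0.2565 kg/s

0.2565


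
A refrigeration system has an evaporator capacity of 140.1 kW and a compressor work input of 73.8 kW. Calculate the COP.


COP = Q_evap / W
COP = 140.1 / 73.8
COP = 1.898

1.898


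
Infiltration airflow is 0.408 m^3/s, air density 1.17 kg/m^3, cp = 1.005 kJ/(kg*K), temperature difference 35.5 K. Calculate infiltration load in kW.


Q = V_dot * rho * cp * dT
Q = 0.408 * 1.17 * 1.005 * 35.5
Q = 17.031 kW

17.031


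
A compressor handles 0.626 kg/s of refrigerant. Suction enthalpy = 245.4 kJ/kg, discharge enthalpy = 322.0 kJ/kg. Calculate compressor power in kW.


dh = 322.0 - 245.4 = 76.6 kJ/kg
W = m_dot * dh = 0.626 * 76.6 = 47.95 kW

47.95


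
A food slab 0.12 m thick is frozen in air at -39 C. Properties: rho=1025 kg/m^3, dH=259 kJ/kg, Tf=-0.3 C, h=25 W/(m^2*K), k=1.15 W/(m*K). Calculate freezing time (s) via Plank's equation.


dT = -0.3 - (-39) = 38.7 K
term1 = a/(2h) = 0.12/(2*25) = 0.0024
term2 = a^2/(8k) = 0.12^2/(8*1.15) = 0.001565217391
t = rho*dH*1000/dT * (term1 + term2)
t = 1025*259*1000/38.7 * (0.0024 + 0.001565217391)
t = 27201 s

27201


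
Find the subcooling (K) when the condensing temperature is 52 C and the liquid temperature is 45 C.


Subcooling = T_cond - T_liquid
Subcooling = 52 - 45
Subcooling = 7 K

7


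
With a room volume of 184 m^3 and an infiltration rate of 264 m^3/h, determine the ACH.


ACH = flow / volume
ACH = 264 / 184
ACH = 1.435

1.435


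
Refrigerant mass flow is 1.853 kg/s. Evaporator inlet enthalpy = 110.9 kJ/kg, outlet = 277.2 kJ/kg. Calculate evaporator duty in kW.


dh = 277.2 - 110.9 = 166.3 kJ/kg
Q_evap = m_dot * dh = 1.853 * 166.3
Q_evap = 308.15 kW

308.15


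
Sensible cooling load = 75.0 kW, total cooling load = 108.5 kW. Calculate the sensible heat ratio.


SHR = Q_sensible / Q_total
SHR = 75.0 / 108.5
SHR = 0.691

0.691


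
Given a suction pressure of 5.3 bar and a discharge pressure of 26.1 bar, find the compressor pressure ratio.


PR = P_high / P_low
PR = 26.1 / 5.3
PR = 4.925

4.925


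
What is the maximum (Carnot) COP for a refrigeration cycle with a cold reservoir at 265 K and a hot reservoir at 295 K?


dT = 295 - 265 = 30 K
COP_carnot = T_cold / dT = 265 / 30
COP_carnot = 8.833

8.833


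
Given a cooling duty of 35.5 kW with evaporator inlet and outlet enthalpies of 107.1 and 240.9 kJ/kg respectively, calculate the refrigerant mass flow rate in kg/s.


dh = 240.9 - 107.1 = 133.8 kJ/kg
m_dot = Q / dh = 35.5 / 133.8 = 0.2653 kg/s

0.2653


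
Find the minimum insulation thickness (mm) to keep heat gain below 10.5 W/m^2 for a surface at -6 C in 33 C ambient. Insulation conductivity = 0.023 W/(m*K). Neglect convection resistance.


dT = 33 - (-6) = 39 K
thickness = k * dT / q_max * 1000
thickness = 0.023 * 39 / 10.5 * 1000
thickness = 85.4 mm

85.4


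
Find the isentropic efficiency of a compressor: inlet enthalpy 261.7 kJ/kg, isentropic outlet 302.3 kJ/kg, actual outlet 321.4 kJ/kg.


dh_ideal = 302.3 - 261.7 = 40.6 kJ/kg
dh_actual = 321.4 - 261.7 = 59.7 kJ/kg
eta_s = dh_ideal / dh_actual = 40.6 / 59.7
eta_s = 0.6801

0.6801


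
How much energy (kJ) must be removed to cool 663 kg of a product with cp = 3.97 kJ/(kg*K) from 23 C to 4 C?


dT = 23 - (4) = 19 K
Q = m * cp * dT = 663 * 3.97 * 19
Q = 50010 kJ

50010


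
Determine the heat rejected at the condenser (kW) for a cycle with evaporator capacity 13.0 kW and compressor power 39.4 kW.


Q_cond = Q_evap + W
Q_cond = 13.0 + 39.4
Q_cond = 52.4 kW

52.4


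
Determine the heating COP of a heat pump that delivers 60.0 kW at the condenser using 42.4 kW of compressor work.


COP_hp = Q_cond / W
COP_hp = 60.0 / 42.4
COP_hp = 1.415

1.415


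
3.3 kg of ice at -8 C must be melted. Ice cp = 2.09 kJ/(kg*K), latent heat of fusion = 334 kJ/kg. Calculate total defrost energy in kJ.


Sensible heat = cp * dT = 2.09 * 8 = 16.72 kJ/kg
Total per kg = 16.72 + 334 = 350.72 kJ/kg
Q = m * total = 3.3 * 350.72
Q = 1157.4 kJ

1157.4


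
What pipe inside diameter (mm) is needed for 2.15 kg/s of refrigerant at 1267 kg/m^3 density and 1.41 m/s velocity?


A = m_dot / (rho * v) = 2.15 / (1267 * 1.41) = 0.001203490683 m^2
d = sqrt(4*A/pi) * 1000
d = 39.1 mm

39.1


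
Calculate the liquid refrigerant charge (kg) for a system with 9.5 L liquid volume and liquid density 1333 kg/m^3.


Charge = V * rho / 1000
Charge = 9.5 * 1333 / 1000
Charge = 12.66 kg

12.66


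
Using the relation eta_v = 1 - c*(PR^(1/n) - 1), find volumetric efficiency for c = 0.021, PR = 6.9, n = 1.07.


PR^(1/n) = 6.9^(1/1.07) = 6.08094552
eta_v = 1 - 0.021 * (6.08094552 - 1)
eta_v = 0.8933

0.8933


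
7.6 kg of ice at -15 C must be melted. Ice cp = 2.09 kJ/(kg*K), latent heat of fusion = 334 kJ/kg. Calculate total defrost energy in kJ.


Sensible heat = cp * dT = 2.09 * 15 = 31.35 kJ/kg
Total per kg = 31.35 + 334 = 365.35 kJ/kg
Q = m * total = 7.6 * 365.35
Q = 2776.7 kJ

2776.7


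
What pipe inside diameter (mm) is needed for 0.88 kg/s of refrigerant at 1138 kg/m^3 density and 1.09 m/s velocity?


A = m_dot / (rho * v) = 0.88 / (1138 * 1.09) = 0.0007094371261 m^2
d = sqrt(4*A/pi) * 1000
d = 30.1 mm

30.1


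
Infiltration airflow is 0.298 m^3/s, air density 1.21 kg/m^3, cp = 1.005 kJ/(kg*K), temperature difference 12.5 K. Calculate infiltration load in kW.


Q = V_dot * rho * cp * dT
Q = 0.298 * 1.21 * 1.005 * 12.5
Q = 4.53 kW

4.53


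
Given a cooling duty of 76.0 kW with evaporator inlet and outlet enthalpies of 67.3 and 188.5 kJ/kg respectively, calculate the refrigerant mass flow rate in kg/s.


dh = 188.5 - 67.3 = 121.2 kJ/kg
m_dot = Q / dh = 76.0 / 121.2 = 0.6271 kg/s

0.6271


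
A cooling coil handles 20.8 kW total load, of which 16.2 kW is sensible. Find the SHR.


SHR = Q_sensible / Q_total
SHR = 16.2 / 20.8
SHR = 0.779

0.779


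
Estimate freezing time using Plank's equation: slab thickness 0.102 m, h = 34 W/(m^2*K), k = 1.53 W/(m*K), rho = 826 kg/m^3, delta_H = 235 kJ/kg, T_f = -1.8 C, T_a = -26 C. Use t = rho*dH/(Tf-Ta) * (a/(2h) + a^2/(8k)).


dT = -1.8 - (-26) = 24.2 K
term1 = a/(2h) = 0.102/(2*34) = 0.0015
term2 = a^2/(8k) = 0.102^2/(8*1.53) = 0.00085
t = rho*dH*1000/dT * (term1 + term2)
t = 826*235*1000/24.2 * (0.0015 + 0.00085)
t = 18850 s

18850


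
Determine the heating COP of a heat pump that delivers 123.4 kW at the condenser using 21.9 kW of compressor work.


COP_hp = Q_cond / W
COP_hp = 123.4 / 21.9
COP_hp = 5.635

5.635


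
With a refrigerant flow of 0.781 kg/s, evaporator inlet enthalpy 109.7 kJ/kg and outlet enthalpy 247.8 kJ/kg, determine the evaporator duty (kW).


dh = 247.8 - 109.7 = 138.1 kJ/kg
Q_evap = m_dot * dh = 0.781 * 138.1
Q_evap = 107.86 kW

107.86


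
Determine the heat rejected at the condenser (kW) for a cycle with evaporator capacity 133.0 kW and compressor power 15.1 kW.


Q_cond = Q_evap + W
Q_cond = 133.0 + 15.1
Q_cond = 148.1 kW

148.1


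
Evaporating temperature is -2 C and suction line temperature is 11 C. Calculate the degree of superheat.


Superheat = T_suction - T_evap
Superheat = 11 - (-2)
Superheat = 13 K

13


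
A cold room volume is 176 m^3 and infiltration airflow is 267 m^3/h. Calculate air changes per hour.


ACH = flow / volume
ACH = 267 / 176
ACH = 1.517

1.517


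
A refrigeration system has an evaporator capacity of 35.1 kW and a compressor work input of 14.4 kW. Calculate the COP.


COP = Q_evap / W
COP = 35.1 / 14.4
COP = 2.438

2.438


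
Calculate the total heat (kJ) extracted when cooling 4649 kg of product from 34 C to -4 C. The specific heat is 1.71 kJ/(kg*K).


dT = 34 - (-4) = 38 K
Q = m * cp * dT = 4649 * 1.71 * 38
Q = 302092 kJ

302092


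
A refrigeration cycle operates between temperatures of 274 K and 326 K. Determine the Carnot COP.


dT = 326 - 274 = 52 K
COP_carnot = T_cold / dT = 274 / 52
COP_carnot = 5.269

5.269


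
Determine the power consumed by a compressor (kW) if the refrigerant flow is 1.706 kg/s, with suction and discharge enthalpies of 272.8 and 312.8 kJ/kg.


dh = 312.8 - 272.8 = 40.0 kJ/kg
W = m_dot * dh = 1.706 * 40.0 = 68.24 kW

68.24


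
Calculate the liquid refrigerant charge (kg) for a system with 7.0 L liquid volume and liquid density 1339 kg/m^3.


Charge = V * rho / 1000
Charge = 7.0 * 1339 / 1000
Charge = 9.37 kg

9.37


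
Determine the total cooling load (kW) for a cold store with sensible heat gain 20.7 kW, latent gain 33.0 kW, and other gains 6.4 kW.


Q_total = Q_s + Q_l + Q_misc
Q_total = 20.7 + 33.0 + 6.4
Q_total = 60.1 kW

60.1


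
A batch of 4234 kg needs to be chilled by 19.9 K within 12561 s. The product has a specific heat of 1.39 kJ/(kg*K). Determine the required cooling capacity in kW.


Q = m * cp * dT / t
Q = 4234 * 1.39 * 19.9 / 12561
Q = 9.324 kW

9.324


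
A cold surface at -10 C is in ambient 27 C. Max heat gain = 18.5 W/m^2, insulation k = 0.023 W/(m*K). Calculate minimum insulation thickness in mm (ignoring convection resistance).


dT = 27 - (-10) = 37 K
thickness = k * dT / q_max * 1000
thickness = 0.023 * 37 / 18.5 * 1000
thickness = 46.0 mm

46.0


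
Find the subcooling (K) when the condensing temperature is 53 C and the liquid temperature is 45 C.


Subcooling = T_cond - T_liquid
Subcooling = 53 - 45
Subcooling = 8 K

8


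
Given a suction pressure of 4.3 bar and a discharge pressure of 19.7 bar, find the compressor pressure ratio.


PR = P_high / P_low
PR = 19.7 / 4.3
PR = 4.581

4.581


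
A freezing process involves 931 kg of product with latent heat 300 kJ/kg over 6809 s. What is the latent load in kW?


Q_lat = m * h_fg / t
Q_lat = 931 * 300 / 6809
Q_lat = 41.02 kW

41.02


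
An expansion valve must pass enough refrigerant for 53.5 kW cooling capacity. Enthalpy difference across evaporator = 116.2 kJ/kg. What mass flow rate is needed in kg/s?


m_dot = Q / dh
m_dot = 53.5 / 116.2
m_dot = 0.4604 kg/s

0.4604


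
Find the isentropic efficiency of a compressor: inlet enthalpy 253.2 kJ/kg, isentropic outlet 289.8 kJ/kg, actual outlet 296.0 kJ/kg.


dh_ideal = 289.8 - 253.2 = 36.6 kJ/kg
dh_actual = 296.0 - 253.2 = 42.8 kJ/kg
eta_s = dh_ideal / dh_actual = 36.6 / 42.8
eta_s = 0.8551

0.8551


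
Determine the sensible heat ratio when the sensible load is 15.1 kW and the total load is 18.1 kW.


SHR = Q_sensible / Q_total
SHR = 15.1 / 18.1
SHR = 0.834

0.834


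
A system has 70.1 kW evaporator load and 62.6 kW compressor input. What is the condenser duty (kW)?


Q_cond = Q_evap + W
Q_cond = 70.1 + 62.6
Q_cond = 132.7 kW

132.7


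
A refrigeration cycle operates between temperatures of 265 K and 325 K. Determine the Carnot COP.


dT = 325 - 265 = 60 K
COP_carnot = T_cold / dT = 265 / 60
COP_carnot = 4.417

4.417


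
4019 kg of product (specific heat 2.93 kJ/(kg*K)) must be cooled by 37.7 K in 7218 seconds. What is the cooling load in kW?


Q = m * cp * dT / t
Q = 4019 * 2.93 * 37.7 / 7218
Q = 61.505 kW

61.505


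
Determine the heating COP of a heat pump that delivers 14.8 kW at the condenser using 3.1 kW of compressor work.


COP_hp = Q_cond / W
COP_hp = 14.8 / 3.1
COP_hp = 4.774

4.774


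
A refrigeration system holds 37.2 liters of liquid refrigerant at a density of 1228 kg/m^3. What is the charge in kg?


Charge = V * rho / 1000
Charge = 37.2 * 1228 / 1000
Charge = 45.68 kg

45.68


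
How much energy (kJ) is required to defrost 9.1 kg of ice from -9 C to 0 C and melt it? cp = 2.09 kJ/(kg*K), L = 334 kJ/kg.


Sensible heat = cp * dT = 2.09 * 9 = 18.81 kJ/kg
Total per kg = 18.81 + 334 = 352.81 kJ/kg
Q = m * total = 9.1 * 352.81
Q = 3210.6 kJ

3210.6


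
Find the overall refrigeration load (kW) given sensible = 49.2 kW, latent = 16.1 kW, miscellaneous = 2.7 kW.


Q_total = Q_s + Q_l + Q_misc
Q_total = 49.2 + 16.1 + 2.7
Q_total = 68.0 kW

68.0


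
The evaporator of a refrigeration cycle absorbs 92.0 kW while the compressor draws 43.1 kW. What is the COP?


COP = Q_evap / W
COP = 92.0 / 43.1
COP = 2.135

2.135


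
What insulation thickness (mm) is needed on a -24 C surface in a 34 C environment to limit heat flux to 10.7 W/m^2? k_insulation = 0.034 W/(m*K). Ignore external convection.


dT = 34 - (-24) = 58 K
thickness = k * dT / q_max * 1000
thickness = 0.034 * 58 / 10.7 * 1000
thickness = 184.3 mm

184.3


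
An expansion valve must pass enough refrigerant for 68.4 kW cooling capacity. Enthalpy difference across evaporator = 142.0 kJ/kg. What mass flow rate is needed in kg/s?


m_dot = Q / dh
m_dot = 68.4 / 142.0
m_dot = 0.4817 kg/s

0.4817


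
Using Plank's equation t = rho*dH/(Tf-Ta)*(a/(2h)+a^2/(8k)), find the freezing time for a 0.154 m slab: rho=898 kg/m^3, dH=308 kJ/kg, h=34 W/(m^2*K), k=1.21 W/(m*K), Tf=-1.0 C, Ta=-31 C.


dT = -1.0 - (-31) = 30.0 K
term1 = a/(2h) = 0.154/(2*34) = 0.002264705882
term2 = a^2/(8k) = 0.154^2/(8*1.21) = 0.00245
t = rho*dH*1000/dT * (term1 + term2)
t = 898*308*1000/30.0 * (0.002264705882 + 0.00245)
t = 43467 s

43467


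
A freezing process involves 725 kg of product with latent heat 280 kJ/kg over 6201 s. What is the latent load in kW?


Q_lat = m * h_fg / t
Q_lat = 725 * 280 / 6201
Q_lat = 32.74 kW

32.74


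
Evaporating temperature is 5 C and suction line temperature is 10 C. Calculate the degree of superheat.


Superheat = T_suction - T_evap
Superheat = 10 - (5)
Superheat = 5 K

5


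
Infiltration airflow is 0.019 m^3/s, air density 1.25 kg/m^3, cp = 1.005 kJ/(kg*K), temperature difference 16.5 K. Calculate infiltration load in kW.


Q = V_dot * rho * cp * dT
Q = 0.019 * 1.25 * 1.005 * 16.5
Q = 0.394 kW

0.394


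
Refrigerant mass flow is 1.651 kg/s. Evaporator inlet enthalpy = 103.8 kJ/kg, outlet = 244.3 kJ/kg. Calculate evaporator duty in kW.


dh = 244.3 - 103.8 = 140.5 kJ/kg
Q_evap = m_dot * dh = 1.651 * 140.5
Q_evap = 231.97 kW

231.97


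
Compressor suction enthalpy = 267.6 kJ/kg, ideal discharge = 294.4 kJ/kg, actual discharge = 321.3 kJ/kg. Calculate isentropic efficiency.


dh_ideal = 294.4 - 267.6 = 26.8 kJ/kg
dh_actual = 321.3 - 267.6 = 53.7 kJ/kg
eta_s = dh_ideal / dh_actual = 26.8 / 53.7
eta_s = 0.4991

0.4991


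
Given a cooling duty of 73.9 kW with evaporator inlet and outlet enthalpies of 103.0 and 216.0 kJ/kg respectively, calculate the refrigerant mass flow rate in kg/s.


dh = 216.0 - 103.0 = 113.0 kJ/kg
m_dot = Q / dh = 73.9 / 113.0 = 0.654 kg/s

0.654


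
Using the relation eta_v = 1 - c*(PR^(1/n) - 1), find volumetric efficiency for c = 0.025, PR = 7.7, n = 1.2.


PR^(1/n) = 7.7^(1/1.2) = 5.4795169
eta_v = 1 - 0.025 * (5.4795169 - 1)
eta_v = 0.888

0.888


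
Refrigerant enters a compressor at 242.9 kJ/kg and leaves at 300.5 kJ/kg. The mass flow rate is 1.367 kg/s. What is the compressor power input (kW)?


dh = 300.5 - 242.9 = 57.6 kJ/kg
W = m_dot * dh = 1.367 * 57.6 = 78.74 kW

78.74


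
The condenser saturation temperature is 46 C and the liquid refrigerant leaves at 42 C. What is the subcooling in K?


Subcooling = T_cond - T_liquid
Subcooling = 46 - 42
Subcooling = 4 K

4


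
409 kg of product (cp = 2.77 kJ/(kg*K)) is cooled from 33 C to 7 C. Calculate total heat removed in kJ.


dT = 33 - (7) = 26 K
Q = m * cp * dT = 409 * 2.77 * 26
Q = 29456 kJ

29456


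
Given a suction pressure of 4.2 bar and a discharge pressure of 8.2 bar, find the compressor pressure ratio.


PR = P_high / P_low
PR = 8.2 / 4.2
PR = 1.952

1.952


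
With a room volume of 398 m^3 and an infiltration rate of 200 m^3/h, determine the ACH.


ACH = flow / volume
ACH = 200 / 398
ACH = 0.503

0.503


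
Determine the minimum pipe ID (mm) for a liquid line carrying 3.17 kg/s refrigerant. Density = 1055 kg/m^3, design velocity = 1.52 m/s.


A = m_dot / (rho * v) = 3.17 / (1055 * 1.52) = 0.001976802195 m^2
d = sqrt(4*A/pi) * 1000
d = 50.2 mm

50.2


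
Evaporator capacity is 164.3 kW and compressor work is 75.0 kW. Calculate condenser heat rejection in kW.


Q_cond = Q_evap + W
Q_cond = 164.3 + 75.0
Q_cond = 239.3 kW

239.3


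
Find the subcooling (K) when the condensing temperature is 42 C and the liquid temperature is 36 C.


Subcooling = T_cond - T_liquid
Subcooling = 42 - 36
Subcooling = 6 K

6


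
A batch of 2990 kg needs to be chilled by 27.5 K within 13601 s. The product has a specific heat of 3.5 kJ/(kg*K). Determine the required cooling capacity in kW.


Q = m * cp * dT / t
Q = 2990 * 3.5 * 27.5 / 13601
Q = 21.159 kW

21.159


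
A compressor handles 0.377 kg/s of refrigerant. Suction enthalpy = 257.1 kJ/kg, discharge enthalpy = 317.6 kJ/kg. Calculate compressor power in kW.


dh = 317.6 - 257.1 = 60.5 kJ/kg
W = m_dot * dh = 0.377 * 60.5 = 22.81 kW

22.81


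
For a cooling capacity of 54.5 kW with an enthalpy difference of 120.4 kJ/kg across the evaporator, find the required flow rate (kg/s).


m_dot = Q / dh
m_dot = 54.5 / 120.4
m_dot = 0.4527 kg/s

0.4527


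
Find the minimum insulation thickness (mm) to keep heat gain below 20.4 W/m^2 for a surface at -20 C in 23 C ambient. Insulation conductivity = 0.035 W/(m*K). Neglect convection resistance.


dT = 23 - (-20) = 43 K
thickness = k * dT / q_max * 1000
thickness = 0.035 * 43 / 20.4 * 1000
thickness = 73.8 mm

73.8


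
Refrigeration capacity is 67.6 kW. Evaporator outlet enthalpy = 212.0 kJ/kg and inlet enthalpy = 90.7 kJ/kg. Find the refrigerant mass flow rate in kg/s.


dh = 212.0 - 90.7 = 121.3 kJ/kg
m_dot = Q / dh = 67.6 / 121.3 = 0.5573 kg/s

0.5573


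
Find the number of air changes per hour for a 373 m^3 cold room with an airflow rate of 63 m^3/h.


ACH = flow / volume
ACH = 63 / 373
ACH = 0.169

0.169


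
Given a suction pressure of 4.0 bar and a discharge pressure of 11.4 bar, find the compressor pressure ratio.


PR = P_high / P_low
PR = 11.4 / 4.0
PR = 2.85

2.85


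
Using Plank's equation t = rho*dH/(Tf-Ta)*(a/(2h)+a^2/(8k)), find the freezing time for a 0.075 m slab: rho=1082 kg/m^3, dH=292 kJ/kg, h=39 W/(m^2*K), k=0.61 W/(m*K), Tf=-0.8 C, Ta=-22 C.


dT = -0.8 - (-22) = 21.2 K
term1 = a/(2h) = 0.075/(2*39) = 0.0009615384615
term2 = a^2/(8k) = 0.075^2/(8*0.61) = 0.001152663934
t = rho*dH*1000/dT * (term1 + term2)
t = 1082*292*1000/21.2 * (0.0009615384615 + 0.001152663934)
t = 31508 s

31508


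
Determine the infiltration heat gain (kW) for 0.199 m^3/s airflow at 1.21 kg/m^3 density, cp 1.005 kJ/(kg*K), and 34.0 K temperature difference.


Q = V_dot * rho * cp * dT
Q = 0.199 * 1.21 * 1.005 * 34.0
Q = 8.228 kW

8.228


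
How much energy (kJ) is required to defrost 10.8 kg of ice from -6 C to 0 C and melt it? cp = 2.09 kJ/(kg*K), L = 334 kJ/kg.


Sensible heat = cp * dT = 2.09 * 6 = 12.54 kJ/kg
Total per kg = 12.54 + 334 = 346.54 kJ/kg
Q = m * total = 10.8 * 346.54
Q = 3742.6 kJ

3742.6


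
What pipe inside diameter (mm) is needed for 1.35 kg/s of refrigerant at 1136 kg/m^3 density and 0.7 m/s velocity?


A = m_dot / (rho * v) = 1.35 / (1136 * 0.7) = 0.001697686117 m^2
d = sqrt(4*A/pi) * 1000
d = 46.5 mm

46.5


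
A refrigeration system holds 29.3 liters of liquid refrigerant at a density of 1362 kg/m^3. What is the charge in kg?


Charge = V * rho / 1000
Charge = 29.3 * 1362 / 1000
Charge = 39.91 kg

39.91


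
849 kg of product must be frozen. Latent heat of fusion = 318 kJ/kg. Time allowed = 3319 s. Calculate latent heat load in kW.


Q_lat = m * h_fg / t
Q_lat = 849 * 318 / 3319
Q_lat = 81.34 kW

81.34


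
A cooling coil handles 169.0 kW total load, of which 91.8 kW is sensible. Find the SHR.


SHR = Q_sensible / Q_total
SHR = 91.8 / 169.0
SHR = 0.543

0.543


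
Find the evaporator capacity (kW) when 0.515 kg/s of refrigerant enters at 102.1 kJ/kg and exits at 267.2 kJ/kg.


dh = 267.2 - 102.1 = 165.1 kJ/kg
Q_evap = m_dot * dh = 0.515 * 165.1
Q_evap = 85.03 kW

85.03


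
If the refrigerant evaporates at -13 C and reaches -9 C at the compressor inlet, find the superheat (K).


Superheat = T_suction - T_evap
Superheat = -9 - (-13)
Superheat = 4 K

4


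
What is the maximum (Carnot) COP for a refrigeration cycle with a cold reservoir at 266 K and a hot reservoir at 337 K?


dT = 337 - 266 = 71 K
COP_carnot = T_cold / dT = 266 / 71
COP_carnot = 3.746

3.746


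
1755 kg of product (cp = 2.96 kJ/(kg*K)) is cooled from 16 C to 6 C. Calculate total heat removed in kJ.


dT = 16 - (6) = 10 K
Q = m * cp * dT = 1755 * 2.96 * 10
Q = 51948 kJ

51948


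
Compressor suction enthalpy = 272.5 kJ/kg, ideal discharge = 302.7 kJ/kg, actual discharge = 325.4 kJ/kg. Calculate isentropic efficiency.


dh_ideal = 302.7 - 272.5 = 30.2 kJ/kg
dh_actual = 325.4 - 272.5 = 52.9 kJ/kg
eta_s = dh_ideal / dh_actual = 30.2 / 52.9
eta_s = 0.5709

0.5709


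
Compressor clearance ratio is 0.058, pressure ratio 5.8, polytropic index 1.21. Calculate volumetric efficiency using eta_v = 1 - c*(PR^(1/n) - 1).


PR^(1/n) = 5.8^(1/1.21) = 4.27496168
eta_v = 1 - 0.058 * (4.27496168 - 1)
eta_v = 0.8101

0.8101


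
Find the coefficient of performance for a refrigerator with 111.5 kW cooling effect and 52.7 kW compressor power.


COP = Q_evap / W
COP = 111.5 / 52.7
COP = 2.116

2.116


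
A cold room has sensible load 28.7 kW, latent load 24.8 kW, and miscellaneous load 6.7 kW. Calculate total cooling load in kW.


Q_total = Q_s + Q_l + Q_misc
Q_total = 28.7 + 24.8 + 6.7
Q_total = 60.2 kW

60.2


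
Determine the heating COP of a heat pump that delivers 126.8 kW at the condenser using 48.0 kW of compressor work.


COP_hp = Q_cond / W
COP_hp = 126.8 / 48.0
COP_hp = 2.642

2.642


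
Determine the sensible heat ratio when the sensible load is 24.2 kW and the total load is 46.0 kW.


SHR = Q_sensible / Q_total
SHR = 24.2 / 46.0
SHR = 0.526

0.526


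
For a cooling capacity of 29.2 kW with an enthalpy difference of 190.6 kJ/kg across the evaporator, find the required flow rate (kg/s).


m_dot = Q / dh
m_dot = 29.2 / 190.6
m_dot = 0.1532 kg/s

0.1532


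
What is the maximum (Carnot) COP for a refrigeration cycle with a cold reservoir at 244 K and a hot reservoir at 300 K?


dT = 300 - 244 = 56 K
COP_carnot = T_cold / dT = 244 / 56
COP_carnot = 4.357

4.357


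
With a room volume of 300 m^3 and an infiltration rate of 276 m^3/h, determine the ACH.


ACH = flow / volume
ACH = 276 / 300
ACH = 0.92

0.92


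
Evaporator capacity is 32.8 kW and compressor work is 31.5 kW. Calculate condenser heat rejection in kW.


Q_cond = Q_evap + W
Q_cond = 32.8 + 31.5
Q_cond = 64.3 kW

64.3


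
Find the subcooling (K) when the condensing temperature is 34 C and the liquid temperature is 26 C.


Subcooling = T_cond - T_liquid
Subcooling = 34 - 26
Subcooling = 8 K

8


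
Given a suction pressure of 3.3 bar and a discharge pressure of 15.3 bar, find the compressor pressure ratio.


PR = P_high / P_low
PR = 15.3 / 3.3
PR = 4.636

4.636


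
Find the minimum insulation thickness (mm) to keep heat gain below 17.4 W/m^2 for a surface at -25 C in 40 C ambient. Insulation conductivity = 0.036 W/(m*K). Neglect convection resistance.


dT = 40 - (-25) = 65 K
thickness = k * dT / q_max * 1000
thickness = 0.036 * 65 / 17.4 * 1000
thickness = 134.5 mm

134.5


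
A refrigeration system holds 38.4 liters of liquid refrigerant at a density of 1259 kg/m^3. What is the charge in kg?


Charge = V * rho / 1000
Charge = 38.4 * 1259 / 1000
Charge = 48.35 kg

48.35


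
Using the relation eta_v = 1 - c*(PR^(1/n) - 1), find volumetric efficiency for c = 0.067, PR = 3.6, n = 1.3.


PR^(1/n) = 3.6^(1/1.3) = 2.67870569
eta_v = 1 - 0.067 * (2.67870569 - 1)
eta_v = 0.8875

0.8875


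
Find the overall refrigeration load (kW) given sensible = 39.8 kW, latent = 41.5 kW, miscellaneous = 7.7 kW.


Q_total = Q_s + Q_l + Q_misc
Q_total = 39.8 + 41.5 + 7.7
Q_total = 89.0 kW

89.0


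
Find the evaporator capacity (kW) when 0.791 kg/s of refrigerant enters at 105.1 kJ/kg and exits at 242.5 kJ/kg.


dh = 242.5 - 105.1 = 137.4 kJ/kg
Q_evap = m_dot * dh = 0.791 * 137.4
Q_evap = 108.68 kW

108.68


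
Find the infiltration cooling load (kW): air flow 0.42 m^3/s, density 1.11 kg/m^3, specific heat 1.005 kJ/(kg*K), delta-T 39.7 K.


Q = V_dot * rho * cp * dT
Q = 0.42 * 1.11 * 1.005 * 39.7
Q = 18.601 kW

18.601


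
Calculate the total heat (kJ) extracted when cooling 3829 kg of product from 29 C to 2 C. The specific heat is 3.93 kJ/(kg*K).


dT = 29 - (2) = 27 K
Q = m * cp * dT = 3829 * 3.93 * 27
Q = 406295 kJ

406295


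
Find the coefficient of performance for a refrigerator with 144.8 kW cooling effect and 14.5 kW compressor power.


COP = Q_evap / W
COP = 144.8 / 14.5
COP = 9.986

9.986


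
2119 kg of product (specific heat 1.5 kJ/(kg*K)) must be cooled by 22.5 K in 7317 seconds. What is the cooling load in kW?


Q = m * cp * dT / t
Q = 2119 * 1.5 * 22.5 / 7317
Q = 9.774 kW

9.774


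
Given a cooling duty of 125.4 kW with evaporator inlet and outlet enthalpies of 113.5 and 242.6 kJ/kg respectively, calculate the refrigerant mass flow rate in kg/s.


dh = 242.6 - 113.5 = 129.1 kJ/kg
m_dot = Q / dh = 125.4 / 129.1 = 0.9713 kg/s

0.9713


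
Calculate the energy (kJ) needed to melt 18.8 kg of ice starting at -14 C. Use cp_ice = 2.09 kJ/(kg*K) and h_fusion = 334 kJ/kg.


Sensible heat = cp * dT = 2.09 * 14 = 29.26 kJ/kg
Total per kg = 29.26 + 334 = 363.26 kJ/kg
Q = m * total = 18.8 * 363.26
Q = 6829.3 kJ

6829.3


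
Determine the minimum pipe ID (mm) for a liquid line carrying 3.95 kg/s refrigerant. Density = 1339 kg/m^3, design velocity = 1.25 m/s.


A = m_dot / (rho * v) = 3.95 / (1339 * 1.25) = 0.002359970127 m^2
d = sqrt(4*A/pi) * 1000
d = 54.8 mm

54.8


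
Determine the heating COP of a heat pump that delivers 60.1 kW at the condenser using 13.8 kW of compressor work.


COP_hp = Q_cond / W
COP_hp = 60.1 / 13.8
COP_hp = 4.355

4.355


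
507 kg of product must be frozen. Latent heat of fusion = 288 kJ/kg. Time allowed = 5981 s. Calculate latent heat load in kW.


Q_lat = m * h_fg / t
Q_lat = 507 * 288 / 5981
Q_lat = 24.41 kW

24.41


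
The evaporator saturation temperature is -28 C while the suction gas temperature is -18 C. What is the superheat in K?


Superheat = T_suction - T_evap
Superheat = -18 - (-28)
Superheat = 10 K

10


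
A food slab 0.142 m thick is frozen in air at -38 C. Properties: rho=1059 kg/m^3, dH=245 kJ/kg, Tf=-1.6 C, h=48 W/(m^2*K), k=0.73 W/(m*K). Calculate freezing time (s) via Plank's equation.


dT = -1.6 - (-38) = 36.4 K
term1 = a/(2h) = 0.142/(2*48) = 0.001479166667
term2 = a^2/(8k) = 0.142^2/(8*0.73) = 0.003452739726
t = rho*dH*1000/dT * (term1 + term2)
t = 1059*245*1000/36.4 * (0.001479166667 + 0.003452739726)
t = 35154 s

35154


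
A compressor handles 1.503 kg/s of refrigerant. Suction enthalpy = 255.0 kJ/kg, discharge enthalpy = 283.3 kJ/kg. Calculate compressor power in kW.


dh = 283.3 - 255.0 = 28.3 kJ/kg
W = m_dot * dh = 1.503 * 28.3 = 42.53 kW

42.53


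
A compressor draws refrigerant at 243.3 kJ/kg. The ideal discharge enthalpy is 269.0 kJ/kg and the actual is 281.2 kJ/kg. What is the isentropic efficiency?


dh_ideal = 269.0 - 243.3 = 25.7 kJ/kg
dh_actual = 281.2 - 243.3 = 37.9 kJ/kg
eta_s = dh_ideal / dh_actual = 25.7 / 37.9
eta_s = 0.6781

0.6781


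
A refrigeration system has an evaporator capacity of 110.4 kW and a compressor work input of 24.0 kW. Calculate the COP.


COP = Q_evap / W
COP = 110.4 / 24.0
COP = 4.6

4.6


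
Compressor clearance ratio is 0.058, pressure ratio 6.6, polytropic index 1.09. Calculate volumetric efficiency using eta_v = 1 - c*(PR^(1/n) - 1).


PR^(1/n) = 6.6^(1/1.09) = 5.64774618
eta_v = 1 - 0.058 * (5.64774618 - 1)
eta_v = 0.7304

0.7304


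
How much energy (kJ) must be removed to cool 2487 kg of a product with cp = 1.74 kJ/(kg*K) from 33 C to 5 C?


dT = 33 - (5) = 28 K
Q = m * cp * dT = 2487 * 1.74 * 28
Q = 121167 kJ

121167


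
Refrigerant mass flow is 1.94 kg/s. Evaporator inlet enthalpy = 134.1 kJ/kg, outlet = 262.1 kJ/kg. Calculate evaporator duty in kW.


dh = 262.1 - 134.1 = 128.0 kJ/kg
Q_evap = m_dot * dh = 1.94 * 128.0
Q_evap = 248.32 kW

248.32


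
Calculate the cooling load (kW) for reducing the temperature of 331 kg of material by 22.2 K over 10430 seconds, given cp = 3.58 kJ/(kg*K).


Q = m * cp * dT / t
Q = 331 * 3.58 * 22.2 / 10430
Q = 2.522 kW

2.522


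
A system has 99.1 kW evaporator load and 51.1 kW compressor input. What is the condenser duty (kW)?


Q_cond = Q_evap + W
Q_cond = 99.1 + 51.1
Q_cond = 150.2 kW

150.2
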